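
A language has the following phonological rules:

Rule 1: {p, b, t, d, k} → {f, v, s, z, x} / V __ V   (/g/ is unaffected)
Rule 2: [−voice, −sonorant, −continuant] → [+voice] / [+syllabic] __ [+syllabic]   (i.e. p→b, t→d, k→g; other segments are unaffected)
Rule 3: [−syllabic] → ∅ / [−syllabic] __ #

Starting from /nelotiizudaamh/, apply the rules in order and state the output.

nelosiizuzaam

Rule 1 (intervocalic spirantization): /t/ is a stop between vowels /o/ and /i/, so it spirantizes to the fricative [s]. /d/ is a stop between vowels /u/ and /a/, so it spirantizes to the fricative [z]. /nelotiizudaamh/ → nelosiizuzaamh.
Rule 2 (intervocalic voicing): no segment meets the environment; /nelosiizuzaamh/ is unchanged.
Rule 3 (final cluster simplification): /h/ is the second consonant of a word-final cluster /mh/, so it deletes. /nelosiizuzaamh/ → nelosiizuzaam.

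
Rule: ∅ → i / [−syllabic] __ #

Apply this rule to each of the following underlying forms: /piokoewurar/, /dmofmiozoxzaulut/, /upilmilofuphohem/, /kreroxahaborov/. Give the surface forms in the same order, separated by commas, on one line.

/piokoewurar/: the form ends in the consonant /r/, so [i] is inserted word-finally. → [piokoewurari].
/dmofmiozoxzaulut/: the form ends in the consonant /t/, so [i] is inserted word-finally. → [dmofmiozoxzauluti].
/upilmilofuphohem/: the form ends in the consonant /m/, so [i] is inserted word-finally. → [upilmilofuphohemi].
/kreroxahaborov/: the form ends in the consonant /v/, so [i] is inserted word-finally. → [kreroxahaborovi].

piokoewurari, dmofmiozoxzauluti, upilmilofuphohemi, kreroxahaborovi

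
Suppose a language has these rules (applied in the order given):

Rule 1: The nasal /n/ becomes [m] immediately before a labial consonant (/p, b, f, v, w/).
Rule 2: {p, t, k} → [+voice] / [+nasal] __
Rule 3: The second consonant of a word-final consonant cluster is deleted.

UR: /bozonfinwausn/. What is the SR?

bozomfimwaus

Rule 1 (nasal place assimilation): /n/ precedes the labial consonant /f/, so it assimilates in place to [m]. /n/ precedes the labial consonant /w/, so it assimilates in place to [m]. /bozonfinwausn/ → bozomfimwausn.
Rule 2 (post-nasal voicing): no segment meets the environment; /bozomfimwausn/ is unchanged.
Rule 3 (final cluster simplification): /n/ is the second consonant of a word-final cluster /sn/, so it deletes. /bozomfimwausn/ → bozomfimwaus.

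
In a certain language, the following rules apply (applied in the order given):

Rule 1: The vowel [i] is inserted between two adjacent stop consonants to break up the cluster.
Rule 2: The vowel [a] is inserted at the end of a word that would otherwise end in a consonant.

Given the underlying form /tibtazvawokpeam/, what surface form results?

Rule 1 (stop-cluster i-epenthesis): /b/ and /t/ form a stop–stop cluster, so [i] is inserted between them. /k/ and /p/ form a stop–stop cluster, so [i] is inserted between them. /tibtazvawokpeam/ → tibitazvawokipeam.
Rule 2 (final a-epenthesis): the form ends in the consonant /m/, so [a] is inserted word-finally. /tibitazvawokipeam/ → tibitazvawokipeama.

tibitazvawokipeama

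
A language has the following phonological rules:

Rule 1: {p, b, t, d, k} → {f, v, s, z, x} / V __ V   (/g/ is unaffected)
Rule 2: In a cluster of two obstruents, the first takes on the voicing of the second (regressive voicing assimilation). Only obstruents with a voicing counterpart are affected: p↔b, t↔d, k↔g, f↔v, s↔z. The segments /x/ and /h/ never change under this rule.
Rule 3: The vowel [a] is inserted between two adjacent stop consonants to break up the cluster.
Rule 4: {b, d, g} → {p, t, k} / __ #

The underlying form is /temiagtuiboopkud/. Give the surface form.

Rule 1 (intervocalic spirantization): /b/ is a stop between vowels /i/ and /o/, so it spirantizes to the fricative [v]. /temiagtuiboopkud/ → temiagtuivoopkud.
Rule 2 (regressive voicing assimilation): /g/ precedes the voiceless obstruent /t/, so it devoices to [k] by assimilation. /temiagtuivoopkud/ → temiaktuivoopkud.
Rule 3 (stop-cluster a-epenthesis): /k/ and /t/ form a stop–stop cluster, so [a] is inserted between them. /p/ and /k/ form a stop–stop cluster, so [a] is inserted between them. /temiaktuivoopkud/ → temiakatuivoopakud.
Rule 4 (final devoicing): /d/ is a voiced stop in word-final position, so it devoices to [t]. /temiakatuivoopakud/ → temiakatuivoopakut.

temiakatuivoopakut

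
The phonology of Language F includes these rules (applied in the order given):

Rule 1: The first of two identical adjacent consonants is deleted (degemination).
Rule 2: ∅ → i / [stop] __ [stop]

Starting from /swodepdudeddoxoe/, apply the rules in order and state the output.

Rule 1 (degemination): /dd/ is a geminate; the first /d/ deletes. /swodepdudeddoxoe/ → swodepdudedoxoe.
Rule 2 (stop-cluster i-epenthesis): /p/ and /d/ form a stop–stop cluster, so [i] is inserted between them. /swodepdudedoxoe/ → swodepidudedoxoe.

swodepidudedoxoe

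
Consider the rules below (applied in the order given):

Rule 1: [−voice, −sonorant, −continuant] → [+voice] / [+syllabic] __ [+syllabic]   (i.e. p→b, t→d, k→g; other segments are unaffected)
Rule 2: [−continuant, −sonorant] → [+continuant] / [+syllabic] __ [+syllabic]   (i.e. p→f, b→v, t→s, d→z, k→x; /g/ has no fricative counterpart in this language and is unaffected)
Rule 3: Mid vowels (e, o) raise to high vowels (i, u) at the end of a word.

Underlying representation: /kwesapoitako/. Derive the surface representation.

Rule 1 (intervocalic voicing): /p/ is a voiceless stop between vowels /a/ and /o/, so it voices to [b]. /t/ is a voiceless stop between vowels /i/ and /a/, so it voices to [d]. /k/ is a voiceless stop between vowels /a/ and /o/, so it voices to [g]. /kwesapoitako/ → kwesaboidago.
Rule 2 (intervocalic spirantization): /b/ is a stop between vowels /a/ and /o/, so it spirantizes to the fricative [v]. /d/ is a stop between vowels /i/ and /a/, so it spirantizes to the fricative [z]. /kwesaboidago/ → kwesavoizago.
Rule 3 (final vowel raising): /o/ is a mid vowel in word-final position, so it raises to [u]. /kwesavoizago/ → kwesavoizagu.

kwesavoizagu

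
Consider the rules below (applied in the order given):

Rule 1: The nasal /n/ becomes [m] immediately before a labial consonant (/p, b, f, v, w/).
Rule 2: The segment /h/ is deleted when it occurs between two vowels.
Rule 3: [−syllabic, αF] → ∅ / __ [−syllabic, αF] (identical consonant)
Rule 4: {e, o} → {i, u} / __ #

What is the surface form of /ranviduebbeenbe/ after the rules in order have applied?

Rule 1 (nasal place assimilation): /n/ precedes the labial consonant /v/, so it assimilates in place to [m]. /n/ precedes the labial consonant /b/, so it assimilates in place to [m]. /ranviduebbeenbe/ → ramviduebbeembe.
Rule 2 (intervocalic h-deletion): no segment meets the environment; /ramviduebbeembe/ is unchanged.
Rule 3 (degemination): /bb/ is a geminate; the first /b/ deletes. /ramviduebbeembe/ → ramviduebeembe.
Rule 4 (final vowel raising): /e/ is a mid vowel in word-final position, so it raises to [i]. /ramviduebeembe/ → ramviduebeembi.

ramviduebeembi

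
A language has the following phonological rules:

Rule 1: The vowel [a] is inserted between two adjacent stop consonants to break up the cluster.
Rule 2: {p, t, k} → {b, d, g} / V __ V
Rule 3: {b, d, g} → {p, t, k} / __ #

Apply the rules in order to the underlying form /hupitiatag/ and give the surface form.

hubidiadak

Rule 1 (stop-cluster a-epenthesis): no segment meets the environment; /hupitiatag/ is unchanged.
Rule 2 (intervocalic voicing): /p/ is a voiceless stop between vowels /u/ and /i/, so it voices to [b]. /t/ is a voiceless stop between vowels /i/ and /i/, so it voices to [d]. /t/ is a voiceless stop between vowels /a/ and /a/, so it voices to [d]. /hupitiatag/ → hubidiadag.
Rule 3 (final devoicing): /g/ is a voiced stop in word-final position, so it devoices to [k]. /hubidiadag/ → hubidiadak.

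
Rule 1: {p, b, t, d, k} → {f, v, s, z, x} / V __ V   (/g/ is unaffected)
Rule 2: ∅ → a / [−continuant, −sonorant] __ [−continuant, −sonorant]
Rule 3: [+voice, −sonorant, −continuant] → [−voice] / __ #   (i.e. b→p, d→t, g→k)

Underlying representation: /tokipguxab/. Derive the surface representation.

Rule 1 (intervocalic spirantization): /k/ is a stop between vowels /o/ and /i/, so it spirantizes to the fricative [x]. /tokipguxab/ → toxipguxab.
Rule 2 (stop-cluster a-epenthesis): /p/ and /g/ form a stop–stop cluster, so [a] is inserted between them. /toxipguxab/ → toxipaguxab.
Rule 3 (final devoicing): /b/ is a voiced stop in word-final position, so it devoices to [p]. /toxipaguxab/ → toxipaguxap.

toxipaguxap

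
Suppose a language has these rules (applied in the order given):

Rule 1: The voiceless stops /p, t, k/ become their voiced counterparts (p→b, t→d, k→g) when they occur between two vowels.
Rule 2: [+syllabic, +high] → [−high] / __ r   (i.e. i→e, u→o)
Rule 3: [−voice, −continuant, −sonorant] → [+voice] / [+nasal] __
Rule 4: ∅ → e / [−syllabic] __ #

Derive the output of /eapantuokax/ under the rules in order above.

eabanduogaxe

Rule 1 (intervocalic voicing): /p/ is a voiceless stop between vowels /a/ and /a/, so it voices to [b]. /k/ is a voiceless stop between vowels /o/ and /a/, so it voices to [g]. /eapantuokax/ → eabantuogax.
Rule 2 (pre-rhotic lowering): no segment meets the environment; /eabantuogax/ is unchanged.
Rule 3 (post-nasal voicing): /t/ is a voiceless stop immediately after the nasal /n/, so it voices to [d]. /eabantuogax/ → eabanduogax.
Rule 4 (final e-epenthesis): the form ends in the consonant /x/, so [e] is inserted word-finally. /eabanduogax/ → eabanduogaxe.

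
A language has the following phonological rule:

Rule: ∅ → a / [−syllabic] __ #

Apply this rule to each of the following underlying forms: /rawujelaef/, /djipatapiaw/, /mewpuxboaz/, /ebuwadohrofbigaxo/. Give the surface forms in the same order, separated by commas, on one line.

/rawujelaef/: the form ends in the consonant /f/, so [a] is inserted word-finally. → [rawujelaefa].
/djipatapiaw/: the form ends in the consonant /w/, so [a] is inserted word-finally. → [djipatapiawa].
/mewpuxboaz/: the form ends in the consonant /z/, so [a] is inserted word-finally. → [mewpuxboaza].
/ebuwadohrofbigaxo/: the rule's environment is not met; surfaces unchanged as [ebuwadohrofbigaxo].

rawujelaefa, djipatapiawa, mewpuxboaza, ebuwadohrofbigaxo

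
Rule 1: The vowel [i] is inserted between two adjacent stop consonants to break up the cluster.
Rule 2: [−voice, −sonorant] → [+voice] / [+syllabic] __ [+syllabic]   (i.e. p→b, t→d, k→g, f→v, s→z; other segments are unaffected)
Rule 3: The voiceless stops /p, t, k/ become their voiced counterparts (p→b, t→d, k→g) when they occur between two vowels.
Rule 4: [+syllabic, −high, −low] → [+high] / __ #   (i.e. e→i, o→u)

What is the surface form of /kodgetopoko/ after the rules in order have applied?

kodigedobogu

Rule 1 (stop-cluster i-epenthesis): /d/ and /g/ form a stop–stop cluster, so [i] is inserted between them. /kodgetopoko/ → kodigetopoko.
Rule 2 (intervocalic voicing): /t/ is a voiceless obstruent between vowels /e/ and /o/, so it voices to [d]. /p/ is a voiceless obstruent between vowels /o/ and /o/, so it voices to [b]. /k/ is a voiceless obstruent between vowels /o/ and /o/, so it voices to [g]. /kodigetopoko/ → kodigedobogo.
Rule 3 (intervocalic voicing): no segment meets the environment; /kodigedobogo/ is unchanged.
Rule 4 (final vowel raising): /o/ is a mid vowel in word-final position, so it raises to [u]. /kodigedobogo/ → kodigedobogu.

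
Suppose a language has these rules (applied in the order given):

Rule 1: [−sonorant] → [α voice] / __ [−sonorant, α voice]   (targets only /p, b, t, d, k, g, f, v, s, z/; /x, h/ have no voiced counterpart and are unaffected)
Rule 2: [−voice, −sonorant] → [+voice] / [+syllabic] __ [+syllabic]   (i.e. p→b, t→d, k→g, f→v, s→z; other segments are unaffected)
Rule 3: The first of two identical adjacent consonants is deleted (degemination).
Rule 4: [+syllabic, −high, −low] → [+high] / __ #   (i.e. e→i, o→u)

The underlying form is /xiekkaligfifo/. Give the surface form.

Rule 1 (regressive voicing assimilation): /g/ precedes the voiceless obstruent /f/, so it devoices to [k] by assimilation. /xiekkaligfifo/ → xiekkalikfifo.
Rule 2 (intervocalic voicing): /f/ is a voiceless obstruent between vowels /i/ and /o/, so it voices to [v]. /xiekkalikfifo/ → xiekkalikfivo.
Rule 3 (degemination): /kk/ is a geminate; the first /k/ deletes. /xiekkalikfivo/ → xiekalikfivo.
Rule 4 (final vowel raising): /o/ is a mid vowel in word-final position, so it raises to [u]. /xiekalikfivo/ → xiekalikfivu.

xiekalikfivu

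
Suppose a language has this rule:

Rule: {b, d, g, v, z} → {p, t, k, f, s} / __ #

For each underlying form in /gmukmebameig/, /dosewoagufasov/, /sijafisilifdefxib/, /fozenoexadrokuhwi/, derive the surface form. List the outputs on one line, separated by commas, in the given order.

gmukmebameik, dosewoagufasof, sijafisilifdefxip, fozenoexadrokuhwi

/gmukmebameig/: /g/ is a voiced obstruent in word-final position, so it devoices to [k]. → [gmukmebameik].
/dosewoagufasov/: /v/ is a voiced obstruent in word-final position, so it devoices to [f]. → [dosewoagufasof].
/sijafisilifdefxib/: /b/ is a voiced obstruent in word-final position, so it devoices to [p]. → [sijafisilifdefxip].
/fozenoexadrokuhwi/: the rule's environment is not met; surfaces unchanged as [fozenoexadrokuhwi].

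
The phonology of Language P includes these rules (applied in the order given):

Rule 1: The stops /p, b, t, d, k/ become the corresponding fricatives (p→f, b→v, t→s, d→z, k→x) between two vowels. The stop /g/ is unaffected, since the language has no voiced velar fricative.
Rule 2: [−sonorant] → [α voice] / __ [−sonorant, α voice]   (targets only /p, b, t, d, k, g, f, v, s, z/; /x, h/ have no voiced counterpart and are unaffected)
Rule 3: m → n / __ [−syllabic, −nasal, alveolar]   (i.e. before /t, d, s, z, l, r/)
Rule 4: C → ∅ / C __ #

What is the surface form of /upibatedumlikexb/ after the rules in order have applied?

Rule 1 (intervocalic spirantization): /p/ is a stop between vowels /u/ and /i/, so it spirantizes to the fricative [f]. /b/ is a stop between vowels /i/ and /a/, so it spirantizes to the fricative [v]. /t/ is a stop between vowels /a/ and /e/, so it spirantizes to the fricative [s]. /d/ is a stop between vowels /e/ and /u/, so it spirantizes to the fricative [z]. /k/ is a stop between vowels /i/ and /e/, so it spirantizes to the fricative [x]. /upibatedumlikexb/ → ufivasezumlixexb.
Rule 2 (regressive voicing assimilation): no segment meets the environment; /ufivasezumlixexb/ is unchanged.
Rule 3 (nasal place assimilation): /m/ precedes the alveolar consonant /l/, so it assimilates in place to [n]. /ufivasezumlixexb/ → ufivasezunlixexb.
Rule 4 (final cluster simplification): /b/ is the second consonant of a word-final cluster /xb/, so it deletes. /ufivasezunlixexb/ → ufivasezunlixex.

ufivasezunlixex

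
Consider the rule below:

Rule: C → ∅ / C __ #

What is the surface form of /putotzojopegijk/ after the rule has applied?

putotzojopegij

/k/ is the second consonant of a word-final cluster /jk/, so it deletes.
The other instances of /p/, /t/, /z/, /j/, /g/ do not occur in the required environment and remain unchanged.
Surface form: [putotzojopegij].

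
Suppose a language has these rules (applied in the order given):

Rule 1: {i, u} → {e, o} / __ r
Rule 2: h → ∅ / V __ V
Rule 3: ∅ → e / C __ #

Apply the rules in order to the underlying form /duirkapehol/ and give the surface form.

Rule 1 (pre-rhotic lowering): /i/ is a high vowel immediately before /r/, so it lowers to [e]. /duirkapehol/ → duerkapehol.
Rule 2 (intervocalic h-deletion): /h/ occurs between vowels /e/ and /o/, so it deletes. /duerkapehol/ → duerkapeol.
Rule 3 (final e-epenthesis): the form ends in the consonant /l/, so [e] is inserted word-finally. /duerkapeol/ → duerkapeole.

duerkapeole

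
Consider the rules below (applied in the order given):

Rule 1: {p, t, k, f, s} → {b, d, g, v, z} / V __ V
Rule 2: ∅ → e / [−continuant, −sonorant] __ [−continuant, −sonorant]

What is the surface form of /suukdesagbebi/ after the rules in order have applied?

Rule 1 (intervocalic voicing): /s/ is a voiceless obstruent between vowels /e/ and /a/, so it voices to [z]. /suukdesagbebi/ → suukdezagbebi.
Rule 2 (stop-cluster e-epenthesis): /k/ and /d/ form a stop–stop cluster, so [e] is inserted between them. /g/ and /b/ form a stop–stop cluster, so [e] is inserted between them. /suukdezagbebi/ → suukedezagebebi.

suukedezagebebi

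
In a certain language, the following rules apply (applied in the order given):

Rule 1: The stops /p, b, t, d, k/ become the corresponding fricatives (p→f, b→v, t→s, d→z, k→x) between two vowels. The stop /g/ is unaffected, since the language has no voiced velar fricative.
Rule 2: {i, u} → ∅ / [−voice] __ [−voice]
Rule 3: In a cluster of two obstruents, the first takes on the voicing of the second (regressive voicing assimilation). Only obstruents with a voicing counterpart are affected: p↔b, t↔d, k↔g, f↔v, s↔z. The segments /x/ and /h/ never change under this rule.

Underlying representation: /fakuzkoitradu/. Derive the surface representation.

Rule 1 (intervocalic spirantization): /k/ is a stop between vowels /a/ and /u/, so it spirantizes to the fricative [x]. /d/ is a stop between vowels /a/ and /u/, so it spirantizes to the fricative [z]. /fakuzkoitradu/ → faxuzkoitrazu.
Rule 2 (high vowel syncope): no segment meets the environment; /faxuzkoitrazu/ is unchanged.
Rule 3 (regressive voicing assimilation): /z/ precedes the voiceless obstruent /k/, so it devoices to [s] by assimilation. /faxuzkoitrazu/ → faxuskoitrazu.

faxuskoitrazu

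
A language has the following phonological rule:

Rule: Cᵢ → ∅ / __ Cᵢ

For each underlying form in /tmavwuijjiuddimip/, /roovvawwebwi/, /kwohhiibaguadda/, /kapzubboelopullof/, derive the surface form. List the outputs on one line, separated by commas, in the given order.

/tmavwuijjiuddimip/: /jj/ is a geminate; the first /j/ deletes. /dd/ is a geminate; the first /d/ deletes. → [tmavwuijiudimip].
/roovvawwebwi/: /vv/ is a geminate; the first /v/ deletes. /ww/ is a geminate; the first /w/ deletes. → [roovawebwi].
/kwohhiibaguadda/: /hh/ is a geminate; the first /h/ deletes. /dd/ is a geminate; the first /d/ deletes. → [kwohiibaguada].
/kapzubboelopullof/: /bb/ is a geminate; the first /b/ deletes. /ll/ is a geminate; the first /l/ deletes. → [kapzuboelopulof].

tmavwuijiudimip, roovawebwi, kwohiibaguada, kapzuboelopulof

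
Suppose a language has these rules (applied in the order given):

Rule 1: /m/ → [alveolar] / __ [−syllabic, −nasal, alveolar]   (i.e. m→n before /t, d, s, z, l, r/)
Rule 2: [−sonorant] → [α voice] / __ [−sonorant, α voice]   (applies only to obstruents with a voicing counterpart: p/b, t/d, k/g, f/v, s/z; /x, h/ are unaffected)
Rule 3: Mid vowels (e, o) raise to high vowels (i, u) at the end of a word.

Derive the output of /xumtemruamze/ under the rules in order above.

xuntenruanzi

Rule 1 (nasal place assimilation): /m/ precedes the alveolar consonant /t/, so it assimilates in place to [n]. /m/ precedes the alveolar consonant /r/, so it assimilates in place to [n]. /m/ precedes the alveolar consonant /z/, so it assimilates in place to [n]. /xumtemruamze/ → xuntenruanze.
Rule 2 (regressive voicing assimilation): no segment meets the environment; /xuntenruanze/ is unchanged.
Rule 3 (final vowel raising): /e/ is a mid vowel in word-final position, so it raises to [i]. /xuntenruanze/ → xuntenruanzi.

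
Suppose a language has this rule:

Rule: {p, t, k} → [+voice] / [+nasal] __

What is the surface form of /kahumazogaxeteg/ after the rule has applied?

kahumazogaxeteg

No segment of /kahumazogaxeteg/ meets the structural description of the rule, so the form surfaces unchanged.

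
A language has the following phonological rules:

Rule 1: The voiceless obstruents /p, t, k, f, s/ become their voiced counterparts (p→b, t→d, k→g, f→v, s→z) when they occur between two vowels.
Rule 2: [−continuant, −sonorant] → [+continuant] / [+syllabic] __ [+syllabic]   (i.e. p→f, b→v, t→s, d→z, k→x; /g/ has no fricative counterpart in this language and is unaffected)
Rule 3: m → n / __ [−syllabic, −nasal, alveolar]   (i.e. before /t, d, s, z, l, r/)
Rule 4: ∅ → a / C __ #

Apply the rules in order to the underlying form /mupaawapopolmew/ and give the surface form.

Rule 1 (intervocalic voicing): /p/ is a voiceless obstruent between vowels /u/ and /a/, so it voices to [b]. /p/ is a voiceless obstruent between vowels /a/ and /o/, so it voices to [b]. /p/ is a voiceless obstruent between vowels /o/ and /o/, so it voices to [b]. /mupaawapopolmew/ → mubaawabobolmew.
Rule 2 (intervocalic spirantization): /b/ is a stop between vowels /u/ and /a/, so it spirantizes to the fricative [v]. /b/ is a stop between vowels /a/ and /o/, so it spirantizes to the fricative [v]. /b/ is a stop between vowels /o/ and /o/, so it spirantizes to the fricative [v]. /mubaawabobolmew/ → muvaawavovolmew.
Rule 3 (nasal place assimilation): no segment meets the environment; /muvaawavovolmew/ is unchanged.
Rule 4 (final a-epenthesis): the form ends in the consonant /w/, so [a] is inserted word-finally. /muvaawavovolmew/ → muvaawavovolmewa.

muvaawavovolmewa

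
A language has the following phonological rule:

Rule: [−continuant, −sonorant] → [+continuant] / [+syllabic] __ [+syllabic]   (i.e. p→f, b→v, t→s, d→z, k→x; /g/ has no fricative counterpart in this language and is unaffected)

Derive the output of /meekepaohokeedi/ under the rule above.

meexefaohoxeezi

/k/ is a stop between vowels /e/ and /e/, so it spirantizes to the fricative [x].
/p/ is a stop between vowels /e/ and /a/, so it spirantizes to the fricative [f].
/k/ is a stop between vowels /o/ and /e/, so it spirantizes to the fricative [x].
/d/ is a stop between vowels /e/ and /i/, so it spirantizes to the fricative [z].
Surface form: [meexefaohoxeezi].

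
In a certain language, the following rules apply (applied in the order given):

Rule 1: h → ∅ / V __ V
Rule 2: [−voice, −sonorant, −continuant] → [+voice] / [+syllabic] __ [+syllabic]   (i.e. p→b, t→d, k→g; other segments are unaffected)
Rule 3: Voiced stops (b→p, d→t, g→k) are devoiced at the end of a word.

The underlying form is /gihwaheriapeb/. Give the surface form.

Rule 1 (intervocalic h-deletion): /h/ occurs between vowels /a/ and /e/, so it deletes. /gihwaheriapeb/ → gihwaeriapeb.
Rule 2 (intervocalic voicing): /p/ is a voiceless stop between vowels /a/ and /e/, so it voices to [b]. /gihwaeriapeb/ → gihwaeriabeb.
Rule 3 (final devoicing): /b/ is a voiced stop in word-final position, so it devoices to [p]. /gihwaeriabeb/ → gihwaeriabep.

gihwaeriabep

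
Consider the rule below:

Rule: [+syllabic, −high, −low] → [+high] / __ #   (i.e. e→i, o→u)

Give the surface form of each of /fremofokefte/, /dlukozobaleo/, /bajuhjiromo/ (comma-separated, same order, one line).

fremofokefti, dlukozobaleu, bajuhjiromu

/fremofokefte/: /e/ is a mid vowel in word-final position, so it raises to [i]. → [fremofokefti].
/dlukozobaleo/: /o/ is a mid vowel in word-final position, so it raises to [u]. → [dlukozobaleu].
/bajuhjiromo/: /o/ is a mid vowel in word-final position, so it raises to [u]. → [bajuhjiromu].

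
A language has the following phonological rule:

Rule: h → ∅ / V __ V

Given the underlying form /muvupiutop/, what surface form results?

No segment of /muvupiutop/ meets the structural description of the rule, so the form surfaces unchanged.

muvupiutop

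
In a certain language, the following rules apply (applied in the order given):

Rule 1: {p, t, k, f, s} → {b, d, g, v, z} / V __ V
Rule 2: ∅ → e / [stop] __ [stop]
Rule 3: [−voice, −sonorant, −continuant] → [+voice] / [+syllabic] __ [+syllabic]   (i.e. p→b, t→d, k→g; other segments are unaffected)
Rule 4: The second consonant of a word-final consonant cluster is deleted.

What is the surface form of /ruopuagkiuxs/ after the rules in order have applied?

ruobuagegiux

Rule 1 (intervocalic voicing): /p/ is a voiceless obstruent between vowels /o/ and /u/, so it voices to [b]. /ruopuagkiuxs/ → ruobuagkiuxs.
Rule 2 (stop-cluster e-epenthesis): /g/ and /k/ form a stop–stop cluster, so [e] is inserted between them. /ruobuagkiuxs/ → ruobuagekiuxs.
Rule 3 (intervocalic voicing): /k/ is a voiceless stop between vowels /e/ and /i/, so it voices to [g]. /ruobuagekiuxs/ → ruobuagegiuxs.
Rule 4 (final cluster simplification): /s/ is the second consonant of a word-final cluster /xs/, so it deletes. /ruobuagegiuxs/ → ruobuagegiux.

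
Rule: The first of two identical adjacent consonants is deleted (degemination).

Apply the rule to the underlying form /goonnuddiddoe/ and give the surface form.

/nn/ is a geminate; the first /n/ deletes.
/dd/ is a geminate; the first /d/ deletes.
/dd/ is a geminate; the first /d/ deletes.
Surface form: [goonudidoe].

goonudidoe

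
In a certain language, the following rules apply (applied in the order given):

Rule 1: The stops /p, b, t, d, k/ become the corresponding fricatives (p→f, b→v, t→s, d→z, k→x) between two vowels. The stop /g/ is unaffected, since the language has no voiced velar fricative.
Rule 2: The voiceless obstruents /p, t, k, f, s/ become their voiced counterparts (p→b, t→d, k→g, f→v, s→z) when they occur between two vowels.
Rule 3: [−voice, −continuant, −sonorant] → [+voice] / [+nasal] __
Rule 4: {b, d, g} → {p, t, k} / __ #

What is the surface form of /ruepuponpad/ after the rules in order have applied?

ruevuvonbat

Rule 1 (intervocalic spirantization): /p/ is a stop between vowels /e/ and /u/, so it spirantizes to the fricative [f]. /p/ is a stop between vowels /u/ and /o/, so it spirantizes to the fricative [f]. /ruepuponpad/ → ruefufonpad.
Rule 2 (intervocalic voicing): /f/ is a voiceless obstruent between vowels /e/ and /u/, so it voices to [v]. /f/ is a voiceless obstruent between vowels /u/ and /o/, so it voices to [v]. /ruefufonpad/ → ruevuvonpad.
Rule 3 (post-nasal voicing): /p/ is a voiceless stop immediately after the nasal /n/, so it voices to [b]. /ruevuvonpad/ → ruevuvonbad.
Rule 4 (final devoicing): /d/ is a voiced stop in word-final position, so it devoices to [t]. /ruevuvonbad/ → ruevuvonbat.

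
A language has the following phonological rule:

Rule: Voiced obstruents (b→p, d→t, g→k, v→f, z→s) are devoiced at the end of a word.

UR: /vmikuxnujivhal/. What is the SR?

No segment of /vmikuxnujivhal/ meets the structural description of the rule, so the form surfaces unchanged.

vmikuxnujivhal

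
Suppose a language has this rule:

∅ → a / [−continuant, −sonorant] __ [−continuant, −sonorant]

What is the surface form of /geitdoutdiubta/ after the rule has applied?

/t/ and /d/ form a stop–stop cluster, so [a] is inserted between them.
/t/ and /d/ form a stop–stop cluster, so [a] is inserted between them.
/b/ and /t/ form a stop–stop cluster, so [a] is inserted between them.
Surface form: [geitadoutadiubata].

geitadoutadiubata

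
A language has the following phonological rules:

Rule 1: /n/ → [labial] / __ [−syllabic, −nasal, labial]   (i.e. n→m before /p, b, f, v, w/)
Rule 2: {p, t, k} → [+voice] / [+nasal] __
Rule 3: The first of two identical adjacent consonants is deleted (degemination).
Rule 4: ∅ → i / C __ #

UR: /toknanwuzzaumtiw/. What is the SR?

toknamwuzaumdiwi

Rule 1 (nasal place assimilation): /n/ precedes the labial consonant /w/, so it assimilates in place to [m]. /toknanwuzzaumtiw/ → toknamwuzzaumtiw.
Rule 2 (post-nasal voicing): /t/ is a voiceless stop immediately after the nasal /m/, so it voices to [d]. /toknamwuzzaumtiw/ → toknamwuzzaumdiw.
Rule 3 (degemination): /zz/ is a geminate; the first /z/ deletes. /toknamwuzzaumdiw/ → toknamwuzaumdiw.
Rule 4 (final i-epenthesis): the form ends in the consonant /w/, so [i] is inserted word-finally. /toknamwuzaumdiw/ → toknamwuzaumdiwi.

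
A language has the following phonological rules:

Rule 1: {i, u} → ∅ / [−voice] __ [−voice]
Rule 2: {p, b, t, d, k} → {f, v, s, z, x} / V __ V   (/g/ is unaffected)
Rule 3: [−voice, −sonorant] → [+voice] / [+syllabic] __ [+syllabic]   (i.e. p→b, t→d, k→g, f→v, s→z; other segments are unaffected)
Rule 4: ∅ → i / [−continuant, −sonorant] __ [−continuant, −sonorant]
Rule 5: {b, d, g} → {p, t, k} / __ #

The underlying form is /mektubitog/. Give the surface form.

mekituvizok

Rule 1 (high vowel syncope): no segment meets the environment; /mektubitog/ is unchanged.
Rule 2 (intervocalic spirantization): /b/ is a stop between vowels /u/ and /i/, so it spirantizes to the fricative [v]. /t/ is a stop between vowels /i/ and /o/, so it spirantizes to the fricative [s]. /mektubitog/ → mektuvisog.
Rule 3 (intervocalic voicing): /s/ is a voiceless obstruent between vowels /i/ and /o/, so it voices to [z]. /mektuvisog/ → mektuvizog.
Rule 4 (stop-cluster i-epenthesis): /k/ and /t/ form a stop–stop cluster, so [i] is inserted between them. /mektuvizog/ → mekituvizog.
Rule 5 (final devoicing): /g/ is a voiced stop in word-final position, so it devoices to [k]. /mekituvizog/ → mekituvizok.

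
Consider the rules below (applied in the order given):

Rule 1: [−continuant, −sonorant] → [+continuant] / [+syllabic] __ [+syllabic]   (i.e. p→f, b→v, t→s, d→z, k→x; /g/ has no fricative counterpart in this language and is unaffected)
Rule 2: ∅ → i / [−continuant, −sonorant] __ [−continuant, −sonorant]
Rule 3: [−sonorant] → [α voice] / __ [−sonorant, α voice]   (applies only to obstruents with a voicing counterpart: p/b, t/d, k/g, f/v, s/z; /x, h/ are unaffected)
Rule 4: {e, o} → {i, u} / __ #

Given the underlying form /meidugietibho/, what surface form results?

meizugiesiphu

Rule 1 (intervocalic spirantization): /d/ is a stop between vowels /i/ and /u/, so it spirantizes to the fricative [z]. /t/ is a stop between vowels /e/ and /i/, so it spirantizes to the fricative [s]. /meidugietibho/ → meizugiesibho.
Rule 2 (stop-cluster i-epenthesis): no segment meets the environment; /meizugiesibho/ is unchanged.
Rule 3 (regressive voicing assimilation): /b/ precedes the voiceless obstruent /h/, so it devoices to [p] by assimilation. /meizugiesibho/ → meizugiesipho.
Rule 4 (final vowel raising): /o/ is a mid vowel in word-final position, so it raises to [u]. /meizugiesipho/ → meizugiesiphu.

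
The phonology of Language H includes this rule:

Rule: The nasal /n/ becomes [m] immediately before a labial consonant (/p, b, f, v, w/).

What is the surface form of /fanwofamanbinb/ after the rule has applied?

famwofamambimb

/n/ precedes the labial consonant /w/, so it assimilates in place to [m].
/n/ precedes the labial consonant /b/, so it assimilates in place to [m].
/n/ precedes the labial consonant /b/, so it assimilates in place to [m].
Surface form: [famwofamambimb].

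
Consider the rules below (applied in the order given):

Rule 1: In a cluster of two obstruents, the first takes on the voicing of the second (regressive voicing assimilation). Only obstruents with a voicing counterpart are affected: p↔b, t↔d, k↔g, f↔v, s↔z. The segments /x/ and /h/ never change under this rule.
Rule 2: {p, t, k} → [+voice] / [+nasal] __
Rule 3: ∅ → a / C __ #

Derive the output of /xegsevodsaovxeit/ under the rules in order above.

xeksevotsaofxeita

Rule 1 (regressive voicing assimilation): /g/ precedes the voiceless obstruent /s/, so it devoices to [k] by assimilation. /d/ precedes the voiceless obstruent /s/, so it devoices to [t] by assimilation. /v/ precedes the voiceless obstruent /x/, so it devoices to [f] by assimilation. /xegsevodsaovxeit/ → xeksevotsaofxeit.
Rule 2 (post-nasal voicing): no segment meets the environment; /xeksevotsaofxeit/ is unchanged.
Rule 3 (final a-epenthesis): the form ends in the consonant /t/, so [a] is inserted word-finally. /xeksevotsaofxeit/ → xeksevotsaofxeita.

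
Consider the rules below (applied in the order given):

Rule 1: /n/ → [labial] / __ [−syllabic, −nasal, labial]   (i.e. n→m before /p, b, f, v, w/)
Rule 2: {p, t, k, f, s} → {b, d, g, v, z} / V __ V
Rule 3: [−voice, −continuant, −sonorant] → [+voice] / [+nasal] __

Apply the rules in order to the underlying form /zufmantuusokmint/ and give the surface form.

Rule 1 (nasal place assimilation): no segment meets the environment; /zufmantuusokmint/ is unchanged.
Rule 2 (intervocalic voicing): /s/ is a voiceless obstruent between vowels /u/ and /o/, so it voices to [z]. /zufmantuusokmint/ → zufmantuuzokmint.
Rule 3 (post-nasal voicing): /t/ is a voiceless stop immediately after the nasal /n/, so it voices to [d]. /t/ is a voiceless stop immediately after the nasal /n/, so it voices to [d]. /zufmantuuzokmint/ → zufmanduuzokmind.

zufmanduuzokmind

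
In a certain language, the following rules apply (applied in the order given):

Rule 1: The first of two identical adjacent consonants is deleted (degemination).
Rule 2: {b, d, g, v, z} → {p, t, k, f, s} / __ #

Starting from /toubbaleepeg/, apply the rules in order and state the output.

Rule 1 (degemination): /bb/ is a geminate; the first /b/ deletes. /toubbaleepeg/ → toubaleepeg.
Rule 2 (final devoicing): /g/ is a voiced obstruent in word-final position, so it devoices to [k]. /toubaleepeg/ → toubaleepek.

toubaleepek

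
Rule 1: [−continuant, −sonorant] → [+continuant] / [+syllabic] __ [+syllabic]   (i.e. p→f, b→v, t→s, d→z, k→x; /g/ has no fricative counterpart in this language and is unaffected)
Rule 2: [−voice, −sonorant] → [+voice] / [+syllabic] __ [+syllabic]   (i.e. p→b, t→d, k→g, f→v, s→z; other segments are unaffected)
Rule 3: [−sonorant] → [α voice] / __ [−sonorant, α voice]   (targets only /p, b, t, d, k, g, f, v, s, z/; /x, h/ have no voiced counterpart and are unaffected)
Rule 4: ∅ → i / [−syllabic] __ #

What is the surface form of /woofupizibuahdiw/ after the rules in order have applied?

Rule 1 (intervocalic spirantization): /p/ is a stop between vowels /u/ and /i/, so it spirantizes to the fricative [f]. /b/ is a stop between vowels /i/ and /u/, so it spirantizes to the fricative [v]. /woofupizibuahdiw/ → woofufizivuahdiw.
Rule 2 (intervocalic voicing): /f/ is a voiceless obstruent between vowels /o/ and /u/, so it voices to [v]. /f/ is a voiceless obstruent between vowels /u/ and /i/, so it voices to [v]. /woofufizivuahdiw/ → woovuvizivuahdiw.
Rule 3 (regressive voicing assimilation): no segment meets the environment; /woovuvizivuahdiw/ is unchanged.
Rule 4 (final i-epenthesis): the form ends in the consonant /w/, so [i] is inserted word-finally. /woovuvizivuahdiw/ → woovuvizivuahdiwi.

woovuvizivuahdiwi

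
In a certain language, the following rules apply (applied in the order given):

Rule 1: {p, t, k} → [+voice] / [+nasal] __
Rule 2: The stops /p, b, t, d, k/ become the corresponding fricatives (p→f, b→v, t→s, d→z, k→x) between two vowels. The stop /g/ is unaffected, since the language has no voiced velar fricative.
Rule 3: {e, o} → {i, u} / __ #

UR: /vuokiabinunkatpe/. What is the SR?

vuoxiavinungatpi

Rule 1 (post-nasal voicing): /k/ is a voiceless stop immediately after the nasal /n/, so it voices to [g]. /vuokiabinunkatpe/ → vuokiabinungatpe.
Rule 2 (intervocalic spirantization): /k/ is a stop between vowels /o/ and /i/, so it spirantizes to the fricative [x]. /b/ is a stop between vowels /a/ and /i/, so it spirantizes to the fricative [v]. /vuokiabinungatpe/ → vuoxiavinungatpe.
Rule 3 (final vowel raising): /e/ is a mid vowel in word-final position, so it raises to [i]. /vuoxiavinungatpe/ → vuoxiavinungatpi.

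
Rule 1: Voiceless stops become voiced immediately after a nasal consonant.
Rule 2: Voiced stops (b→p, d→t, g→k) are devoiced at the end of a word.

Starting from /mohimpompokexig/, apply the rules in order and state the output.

mohimbombokexik

Rule 1 (post-nasal voicing): /p/ is a voiceless stop immediately after the nasal /m/, so it voices to [b]. /p/ is a voiceless stop immediately after the nasal /m/, so it voices to [b]. /mohimpompokexig/ → mohimbombokexig.
Rule 2 (final devoicing): /g/ is a voiced stop in word-final position, so it devoices to [k]. /mohimbombokexig/ → mohimbombokexik.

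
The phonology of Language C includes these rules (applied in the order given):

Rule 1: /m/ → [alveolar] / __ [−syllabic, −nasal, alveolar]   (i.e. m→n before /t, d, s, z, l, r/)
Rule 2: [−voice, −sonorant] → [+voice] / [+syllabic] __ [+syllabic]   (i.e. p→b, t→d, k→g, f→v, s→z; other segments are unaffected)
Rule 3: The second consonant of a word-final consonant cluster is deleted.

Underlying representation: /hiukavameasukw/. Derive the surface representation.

Rule 1 (nasal place assimilation): no segment meets the environment; /hiukavameasukw/ is unchanged.
Rule 2 (intervocalic voicing): /k/ is a voiceless obstruent between vowels /u/ and /a/, so it voices to [g]. /s/ is a voiceless obstruent between vowels /a/ and /u/, so it voices to [z]. /hiukavameasukw/ → hiugavameazukw.
Rule 3 (final cluster simplification): /w/ is the second consonant of a word-final cluster /kw/, so it deletes. /hiugavameazukw/ → hiugavameazuk.

hiugavameazuk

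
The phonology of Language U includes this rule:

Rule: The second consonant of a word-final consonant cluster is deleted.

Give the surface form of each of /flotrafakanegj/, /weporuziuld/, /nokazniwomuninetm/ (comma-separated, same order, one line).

flotrafakaneg, weporuziul, nokazniwomuninet

/flotrafakanegj/: /j/ is the second consonant of a word-final cluster /gj/, so it deletes. → [flotrafakaneg].
/weporuziuld/: /d/ is the second consonant of a word-final cluster /ld/, so it deletes. → [weporuziul].
/nokazniwomuninetm/: /m/ is the second consonant of a word-final cluster /tm/, so it deletes. → [nokazniwomuninet].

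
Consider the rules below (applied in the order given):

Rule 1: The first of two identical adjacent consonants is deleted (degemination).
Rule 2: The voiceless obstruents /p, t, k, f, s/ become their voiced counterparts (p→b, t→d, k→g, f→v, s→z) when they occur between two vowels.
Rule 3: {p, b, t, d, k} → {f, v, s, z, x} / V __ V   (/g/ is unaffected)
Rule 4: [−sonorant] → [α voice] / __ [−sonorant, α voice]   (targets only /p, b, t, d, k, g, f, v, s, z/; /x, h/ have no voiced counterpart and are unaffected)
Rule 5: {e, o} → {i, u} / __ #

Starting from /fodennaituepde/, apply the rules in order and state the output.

fozenaizuebdi

Rule 1 (degemination): /nn/ is a geminate; the first /n/ deletes. /fodennaituepde/ → fodenaituepde.
Rule 2 (intervocalic voicing): /t/ is a voiceless obstruent between vowels /i/ and /u/, so it voices to [d]. /fodenaituepde/ → fodenaiduepde.
Rule 3 (intervocalic spirantization): /d/ is a stop between vowels /o/ and /e/, so it spirantizes to the fricative [z]. /d/ is a stop between vowels /i/ and /u/, so it spirantizes to the fricative [z]. /fodenaiduepde/ → fozenaizuepde.
Rule 4 (regressive voicing assimilation): /p/ precedes the voiced obstruent /d/, so it voices to [b] by assimilation. /fozenaizuepde/ → fozenaizuebde.
Rule 5 (final vowel raising): /e/ is a mid vowel in word-final position, so it raises to [i]. /fozenaizuebde/ → fozenaizuebdi.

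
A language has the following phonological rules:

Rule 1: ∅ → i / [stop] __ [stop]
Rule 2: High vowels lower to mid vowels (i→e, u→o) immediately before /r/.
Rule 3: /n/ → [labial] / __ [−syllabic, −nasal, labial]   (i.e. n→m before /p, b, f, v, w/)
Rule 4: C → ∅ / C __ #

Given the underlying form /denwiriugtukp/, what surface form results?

Rule 1 (stop-cluster i-epenthesis): /g/ and /t/ form a stop–stop cluster, so [i] is inserted between them. /k/ and /p/ form a stop–stop cluster, so [i] is inserted between them. /denwiriugtukp/ → denwiriugitukip.
Rule 2 (pre-rhotic lowering): /i/ is a high vowel immediately before /r/, so it lowers to [e]. /denwiriugitukip/ → denweriugitukip.
Rule 3 (nasal place assimilation): /n/ precedes the labial consonant /w/, so it assimilates in place to [m]. /denweriugitukip/ → demweriugitukip.
Rule 4 (final cluster simplification): no segment meets the environment; /demweriugitukip/ is unchanged.

demweriugitukip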